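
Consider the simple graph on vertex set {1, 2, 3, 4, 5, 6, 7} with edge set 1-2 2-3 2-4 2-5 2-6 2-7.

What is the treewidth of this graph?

A width-1 tree decomposition is:
Bags: B1 = {2, 5}  B2 = {2, 4}  B3 = {2, 7}  B4 = {2, 3}  B5 = {1, 2}  B6 = {2, 6}
Tree: B1–B2, B2–B3, B1–B4, B2–B5, B1–B6
The largest bag has 2 vertices, giving width 1; this decomposition certifies tw(G) ≤ 1. Since G has at least one edge (e.g. 2–5), it is not an edgeless graph, so tw(G) ≥ 1. Therefore the treewidth is 1.

1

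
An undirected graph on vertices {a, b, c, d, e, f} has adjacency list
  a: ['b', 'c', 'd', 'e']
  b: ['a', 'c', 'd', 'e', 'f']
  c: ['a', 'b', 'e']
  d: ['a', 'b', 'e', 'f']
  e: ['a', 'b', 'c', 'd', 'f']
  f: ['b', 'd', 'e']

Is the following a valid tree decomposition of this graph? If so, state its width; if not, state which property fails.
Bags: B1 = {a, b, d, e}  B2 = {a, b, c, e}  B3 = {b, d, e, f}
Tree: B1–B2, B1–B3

Vertex coverage: the bags together contain {a, b, c, d, e, f}, the full vertex set. Edge coverage: each edge of G has both endpoints in at least one bag. Running intersection: for every vertex, the bags containing it form a connected subtree. All three properties hold, so this is a valid tree decomposition of width max|bag| − 1 = 3, and hence tw(G) ≤ 3.

Yes; width 3.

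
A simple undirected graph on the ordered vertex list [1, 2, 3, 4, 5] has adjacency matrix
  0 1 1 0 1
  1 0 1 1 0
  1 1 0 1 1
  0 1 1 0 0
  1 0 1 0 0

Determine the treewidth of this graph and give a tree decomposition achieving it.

Every bag has size at most 3, so the width is 3 − 1 = 2 and tw(G) ≤ 2. On the other hand G contains the 3-clique {1, 2, 3}. A clique must lie in a single bag of any decomposition, so no decomposition can have width below 2. Therefore the treewidth is 2.

Treewidth 2.
One optimal decomposition is:
Bags: B1 = {2, 3, 4}  B2 = {1, 2, 3}  B3 = {1, 3, 5}
Tree: B1–B2, B2–B3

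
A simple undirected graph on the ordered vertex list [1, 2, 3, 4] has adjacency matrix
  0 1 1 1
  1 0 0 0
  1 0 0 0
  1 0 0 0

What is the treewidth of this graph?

1

A width-1 tree decomposition is:
Bags: B1 = {1, 2}  B2 = {1, 3}  B3 = {1, 4}
Tree: B1–B2, B1–B3
The largest bag has 2 vertices, giving width 1; this decomposition certifies tw(G) ≤ 1. Any graph with an edge has treewidth ≥ 1, and G has the edge 1–2. Therefore the treewidth is 1.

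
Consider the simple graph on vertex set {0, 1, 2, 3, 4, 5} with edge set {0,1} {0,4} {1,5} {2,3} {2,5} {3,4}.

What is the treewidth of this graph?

A width-2 tree decomposition is:
Bags: B1 = {0, 1, 4}  B2 = {1, 4, 5}  B3 = {2, 4, 5}  B4 = {2, 3, 4}
Tree: B1–B2, B2–B3, B3–B4
Every bag has size at most 3, so the width is 3 − 1 = 2 and tw(G) ≤ 2. Since 4–0–1–5–2–3–4 is a cycle in G, G is not acyclic. Forests are exactly the graphs of treewidth ≤ 1, so tw(G) ≥ 2. The upper and lower bounds meet at 2, so that is the treewidth.

2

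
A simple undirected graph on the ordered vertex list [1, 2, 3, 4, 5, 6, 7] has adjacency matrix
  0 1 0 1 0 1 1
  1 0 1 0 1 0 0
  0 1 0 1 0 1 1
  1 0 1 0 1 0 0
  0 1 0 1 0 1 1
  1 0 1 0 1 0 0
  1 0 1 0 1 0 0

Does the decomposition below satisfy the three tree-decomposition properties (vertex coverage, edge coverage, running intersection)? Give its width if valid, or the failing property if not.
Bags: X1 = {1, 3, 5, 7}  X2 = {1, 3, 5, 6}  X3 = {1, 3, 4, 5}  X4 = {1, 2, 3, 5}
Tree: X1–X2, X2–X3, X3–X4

Checking the three conditions: (i) the bags cover all of {1, 2, 3, 4, 5, 6, 7}; (ii) for each edge, some bag contains both endpoints; (iii) the bags containing any fixed vertex form a subtree. All hold, so the decomposition is valid with width 4 − 1 = 3.

Yes; width 3.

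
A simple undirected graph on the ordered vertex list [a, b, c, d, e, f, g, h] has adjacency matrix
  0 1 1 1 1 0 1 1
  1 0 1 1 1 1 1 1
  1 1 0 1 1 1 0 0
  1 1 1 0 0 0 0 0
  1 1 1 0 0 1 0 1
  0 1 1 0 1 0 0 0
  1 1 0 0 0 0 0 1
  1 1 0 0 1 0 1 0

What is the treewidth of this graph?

A width-3 tree decomposition is:
Bags: B1 = {a, b, c, e}  B2 = {a, b, e, h}  B3 = {a, b, g, h}  B4 = {a, b, c, d}  B5 = {b, c, e, f}
Tree: B1–B2, B2–B3, B1–B4, B1–B5
The largest bag has 4 vertices, giving width 3; this decomposition certifies tw(G) ≤ 3. Conversely, {a, b, c, d} is a clique of size 4, and the vertices of any clique must share a bag in every tree decomposition; so some bag has ≥ 4 vertices and tw(G) ≥ 3. Hence tw(G) = 3 exactly.

3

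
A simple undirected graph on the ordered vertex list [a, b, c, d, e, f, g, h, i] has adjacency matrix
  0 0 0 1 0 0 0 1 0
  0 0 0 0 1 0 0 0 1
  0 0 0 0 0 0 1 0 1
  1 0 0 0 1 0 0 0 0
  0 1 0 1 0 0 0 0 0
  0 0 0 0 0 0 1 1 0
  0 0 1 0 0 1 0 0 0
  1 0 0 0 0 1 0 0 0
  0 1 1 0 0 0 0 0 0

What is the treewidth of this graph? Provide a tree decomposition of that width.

Every bag has size at most 3, so the width is 3 − 1 = 2 and tw(G) ≤ 2. For the lower bound, G contains the cycle g–c–i–b–e–d–a–h–f–g, so G is not a forest; only forests have treewidth ≤ 1, hence tw(G) ≥ 2. Therefore the treewidth is 2.

Treewidth 2.
One such decomposition:
Bags: B1 = {c, g, i}  B2 = {b, g, i}  B3 = {b, e, g}  B4 = {d, e, g}  B5 = {a, d, g}  B6 = {a, g, h}  B7 = {f, g, h}
Tree: B1–B2, B2–B3, B3–B4, B4–B5, B5–B6, B6–B7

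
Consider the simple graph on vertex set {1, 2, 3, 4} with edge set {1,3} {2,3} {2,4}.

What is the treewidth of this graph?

A width-1 tree decomposition is:
Bags: B1 = {2, 4}  B2 = {2, 3}  B3 = {1, 3}
Tree: B1–B2, B2–B3
Every bag has size at most 2, so the width is 2 − 1 = 1 and tw(G) ≤ 1. G has an edge, so its treewidth is at least 1. The upper and lower bounds meet at 1, so that is the treewidth.

1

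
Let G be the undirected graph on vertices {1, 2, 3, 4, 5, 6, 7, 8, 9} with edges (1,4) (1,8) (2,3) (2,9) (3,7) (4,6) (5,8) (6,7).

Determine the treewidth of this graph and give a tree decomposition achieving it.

Each bag holds 2 vertices, so the decomposition has width 1, which upper-bounds the treewidth. Since G has at least one edge (e.g. 9–2), it is not an edgeless graph, so tw(G) ≥ 1. Therefore the treewidth is 1.

Treewidth 1.
Bags: B1 = {2, 9}  B2 = {2, 3}  B3 = {3, 7}  B4 = {6, 7}  B5 = {4, 6}  B6 = {1, 4}  B7 = {1, 8}  B8 = {5, 8}
Tree: B1–B2, B2–B3, B3–B4, B4–B5, B5–B6, B6–B7, B7–B8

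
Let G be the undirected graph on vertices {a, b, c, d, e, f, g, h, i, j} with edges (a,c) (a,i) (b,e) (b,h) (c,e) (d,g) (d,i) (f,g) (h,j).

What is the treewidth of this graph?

1

A width-1 tree decomposition is:
Bags: B1 = {h, j}  B2 = {b, h}  B3 = {b, e}  B4 = {c, e}  B5 = {a, c}  B6 = {a, i}  B7 = {d, i}  B8 = {d, g}  B9 = {f, g}
Tree: B1–B2, B2–B3, B3–B4, B4–B5, B5–B6, B6–B7, B7–B8, B8–B9
Each bag holds 2 vertices, so the decomposition has width 1, which upper-bounds the treewidth. Since G has at least one edge (e.g. j–h), it is not an edgeless graph, so tw(G) ≥ 1. Hence tw(G) = 1 exactly.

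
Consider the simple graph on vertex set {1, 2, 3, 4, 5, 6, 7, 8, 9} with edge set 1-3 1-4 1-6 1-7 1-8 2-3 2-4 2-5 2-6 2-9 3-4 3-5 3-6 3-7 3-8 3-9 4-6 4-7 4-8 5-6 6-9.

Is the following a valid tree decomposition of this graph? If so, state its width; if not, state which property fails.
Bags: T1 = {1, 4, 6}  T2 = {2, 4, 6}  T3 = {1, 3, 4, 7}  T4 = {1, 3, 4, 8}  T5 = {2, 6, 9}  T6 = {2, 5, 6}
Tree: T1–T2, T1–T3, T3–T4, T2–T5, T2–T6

A tree decomposition must satisfy three properties: every vertex lies in some bag; for every edge, both endpoints lie together in some bag; and for every vertex, the bags containing it form a connected subtree. Here edge (3,6) lies in no bag, so the decomposition is invalid.

No — edge (3,6) lies in no bag.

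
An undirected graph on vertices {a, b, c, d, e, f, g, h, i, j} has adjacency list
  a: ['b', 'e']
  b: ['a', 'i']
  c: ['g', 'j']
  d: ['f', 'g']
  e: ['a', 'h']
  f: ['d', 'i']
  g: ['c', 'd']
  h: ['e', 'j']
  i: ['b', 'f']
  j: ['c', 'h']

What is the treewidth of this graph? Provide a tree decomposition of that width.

Every bag has size at most 3, so the width is 3 − 1 = 2 and tw(G) ≤ 2. The edges e–h–j–c–g–d–f–i–b–a–e form a cycle, so G is not a tree and its treewidth is at least 2. Hence tw(G) = 2 exactly.

Treewidth 2.
One such decomposition:
Bags: B1 = {e, h, j}  B2 = {c, e, j}  B3 = {c, e, g}  B4 = {d, e, g}  B5 = {d, e, f}  B6 = {e, f, i}  B7 = {b, e, i}  B8 = {a, b, e}
Tree: B1–B2, B2–B3, B3–B4, B4–B5, B5–B6, B6–B7, B7–B8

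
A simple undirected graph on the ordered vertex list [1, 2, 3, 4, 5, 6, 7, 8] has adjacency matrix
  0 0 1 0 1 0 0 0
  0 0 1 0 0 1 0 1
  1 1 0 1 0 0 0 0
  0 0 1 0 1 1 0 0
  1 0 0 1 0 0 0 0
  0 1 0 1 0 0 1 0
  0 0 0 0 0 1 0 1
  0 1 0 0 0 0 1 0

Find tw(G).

2

A width-2 tree decomposition is:
Bags: B1 = {1, 4, 5}  B2 = {1, 3, 4}  B3 = {3, 4, 6}  B4 = {2, 3, 6}  B5 = {2, 6, 7}  B6 = {2, 7, 8}
Tree: B1–B2, B2–B3, B3–B4, B4–B5, B5–B6
The largest bag has 3 vertices, giving width 2; this decomposition certifies tw(G) ≤ 2. For the lower bound, G contains the cycle 5–1–3–4–5, so G is not a forest; only forests have treewidth ≤ 1, hence tw(G) ≥ 2. Hence tw(G) = 2 exactly.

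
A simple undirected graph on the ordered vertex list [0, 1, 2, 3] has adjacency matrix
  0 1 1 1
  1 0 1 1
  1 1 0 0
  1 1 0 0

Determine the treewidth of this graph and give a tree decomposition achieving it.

The largest bag has 3 vertices, giving width 2; this decomposition certifies tw(G) ≤ 2. For the lower bound, the 3 vertices {0, 1, 2} are pairwise adjacent, and any tree decomposition puts a clique entirely inside one bag — forcing width ≥ 2. Combining the bounds, tw(G) = 2.

Treewidth 2.
One optimal decomposition is:
Bags: B1 = {0, 1, 2}  B2 = {0, 1, 3}
Tree: B1–B2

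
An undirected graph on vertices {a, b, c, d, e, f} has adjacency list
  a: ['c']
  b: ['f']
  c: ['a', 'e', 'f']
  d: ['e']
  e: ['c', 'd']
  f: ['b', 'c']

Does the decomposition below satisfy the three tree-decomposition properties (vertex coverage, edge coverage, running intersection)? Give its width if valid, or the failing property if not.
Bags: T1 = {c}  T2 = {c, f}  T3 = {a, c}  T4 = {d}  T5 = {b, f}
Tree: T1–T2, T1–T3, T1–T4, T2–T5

No — vertex e appears in no bag.

A tree decomposition must satisfy three properties: every vertex lies in some bag; for every edge, both endpoints lie together in some bag; and for every vertex, the bags containing it form a connected subtree. Here vertex e appears in no bag, so the decomposition is invalid.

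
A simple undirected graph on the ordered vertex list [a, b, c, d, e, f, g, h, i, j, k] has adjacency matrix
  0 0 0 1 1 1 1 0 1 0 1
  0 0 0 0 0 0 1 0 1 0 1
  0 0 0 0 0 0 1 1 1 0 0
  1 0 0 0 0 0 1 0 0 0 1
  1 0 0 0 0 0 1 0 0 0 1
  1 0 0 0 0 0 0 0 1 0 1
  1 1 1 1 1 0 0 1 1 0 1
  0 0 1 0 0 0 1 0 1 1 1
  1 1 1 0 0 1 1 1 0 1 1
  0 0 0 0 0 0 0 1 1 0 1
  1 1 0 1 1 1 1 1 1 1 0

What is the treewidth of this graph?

A width-3 tree decomposition is:
Bags: B1 = {a, e, g, k}  B2 = {a, g, i, k}  B3 = {a, d, g, k}  B4 = {a, f, i, k}  B5 = {g, h, i, k}  B6 = {c, g, h, i}  B7 = {b, g, i, k}  B8 = {h, i, j, k}
Tree: B1–B2, B2–B3, B2–B4, B2–B5, B5–B6, B2–B7, B5–B8
The largest bag has 4 vertices, giving width 3; this decomposition certifies tw(G) ≤ 3. Conversely, {c, g, h, i} is a clique of size 4, and the vertices of any clique must share a bag in every tree decomposition; so some bag has ≥ 4 vertices and tw(G) ≥ 3. Therefore the treewidth is 3.

3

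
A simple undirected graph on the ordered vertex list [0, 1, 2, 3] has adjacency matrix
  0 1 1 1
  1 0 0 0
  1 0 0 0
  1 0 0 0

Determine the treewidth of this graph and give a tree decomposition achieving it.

Each bag holds 2 vertices, so the decomposition has width 1, which upper-bounds the treewidth. G has an edge, so its treewidth is at least 1. Hence tw(G) = 1 exactly.

Treewidth 1.
Bags: B1 = {0, 1}  B2 = {0, 3}  B3 = {0, 2}
Tree: B1–B2, B1–B3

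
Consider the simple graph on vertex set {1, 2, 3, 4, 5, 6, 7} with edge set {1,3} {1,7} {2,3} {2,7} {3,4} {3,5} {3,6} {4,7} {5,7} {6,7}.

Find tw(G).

A width-2 tree decomposition is:
Bags: B1 = {3, 4, 7}  B2 = {1, 3, 7}  B3 = {3, 5, 7}  B4 = {2, 3, 7}  B5 = {3, 6, 7}
Tree: B1–B2, B2–B3, B3–B4, B4–B5
The largest bag has 3 vertices, giving width 2; this decomposition certifies tw(G) ≤ 2. For the lower bound, G contains the cycle 7–4–3–1–7, so G is not a forest; only forests have treewidth ≤ 1, hence tw(G) ≥ 2. Therefore the treewidth is 2.

2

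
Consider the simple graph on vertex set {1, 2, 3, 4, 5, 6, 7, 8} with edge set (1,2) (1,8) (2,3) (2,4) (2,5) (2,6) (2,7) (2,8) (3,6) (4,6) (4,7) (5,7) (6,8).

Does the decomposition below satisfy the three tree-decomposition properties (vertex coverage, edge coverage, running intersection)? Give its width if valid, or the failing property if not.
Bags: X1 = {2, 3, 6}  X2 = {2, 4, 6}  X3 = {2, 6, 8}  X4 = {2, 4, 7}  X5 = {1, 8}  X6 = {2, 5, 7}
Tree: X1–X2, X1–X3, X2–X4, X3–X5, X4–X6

A tree decomposition must satisfy three properties: every vertex lies in some bag; for every edge, both endpoints lie together in some bag; and for every vertex, the bags containing it form a connected subtree. Here edge (2,1) lies in no bag, so the decomposition is invalid.

No — edge (2,1) lies in no bag.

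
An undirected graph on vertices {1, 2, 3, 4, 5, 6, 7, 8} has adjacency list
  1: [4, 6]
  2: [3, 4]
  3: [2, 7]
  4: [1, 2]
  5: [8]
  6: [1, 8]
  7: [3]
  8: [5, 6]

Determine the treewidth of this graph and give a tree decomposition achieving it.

Treewidth 1.
One such decomposition:
Bags: B1 = {3, 7}  B2 = {2, 3}  B3 = {2, 4}  B4 = {1, 4}  B5 = {1, 6}  B6 = {6, 8}  B7 = {5, 8}
Tree: B1–B2, B2–B3, B3–B4, B4–B5, B5–B6, B6–B7

The largest bag has 2 vertices, giving width 1; this decomposition certifies tw(G) ≤ 1. G has an edge, so its treewidth is at least 1. Hence tw(G) = 1 exactly.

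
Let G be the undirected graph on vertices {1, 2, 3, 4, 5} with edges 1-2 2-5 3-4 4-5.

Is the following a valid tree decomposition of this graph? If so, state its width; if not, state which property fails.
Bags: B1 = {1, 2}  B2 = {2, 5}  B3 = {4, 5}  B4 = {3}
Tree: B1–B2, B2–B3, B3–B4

No — edge (4,3) lies in no bag.

A tree decomposition must satisfy three properties: every vertex lies in some bag; for every edge, both endpoints lie together in some bag; and for every vertex, the bags containing it form a connected subtree. Here edge (4,3) lies in no bag, so the decomposition is invalid.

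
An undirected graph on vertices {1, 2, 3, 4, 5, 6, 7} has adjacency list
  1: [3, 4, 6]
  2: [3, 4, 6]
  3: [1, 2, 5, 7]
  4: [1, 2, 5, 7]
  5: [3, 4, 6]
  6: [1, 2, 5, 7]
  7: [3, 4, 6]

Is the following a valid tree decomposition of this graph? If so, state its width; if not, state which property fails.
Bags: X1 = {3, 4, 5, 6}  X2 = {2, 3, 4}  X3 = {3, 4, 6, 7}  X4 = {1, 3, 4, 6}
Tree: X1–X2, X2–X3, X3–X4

A tree decomposition must satisfy three properties: every vertex lies in some bag; for every edge, both endpoints lie together in some bag; and for every vertex, the bags containing it form a connected subtree. Here edge (6,2) lies in no bag, so the decomposition is invalid.

No — edge (6,2) lies in no bag.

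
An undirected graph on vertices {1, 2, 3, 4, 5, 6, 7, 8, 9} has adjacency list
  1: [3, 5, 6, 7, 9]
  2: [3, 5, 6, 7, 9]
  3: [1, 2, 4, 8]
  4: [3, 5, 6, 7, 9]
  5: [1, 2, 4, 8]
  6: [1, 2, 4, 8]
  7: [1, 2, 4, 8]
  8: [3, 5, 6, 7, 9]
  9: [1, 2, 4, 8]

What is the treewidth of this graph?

4

A width-4 tree decomposition is:
Bags: B1 = {1, 2, 4, 6, 8}  B2 = {1, 2, 4, 8, 9}  B3 = {1, 2, 4, 5, 8}  B4 = {1, 2, 4, 7, 8}  B5 = {1, 2, 3, 4, 8}
Tree: B1–B2, B2–B3, B3–B4, B4–B5
Every bag has size at most 5, so the width is 5 − 1 = 4 and tw(G) ≤ 4. For the lower bound: the 5 vertex sets {1,6}, {4,9}, {5,8}, {2}, {7} are disjoint, each induces a connected subgraph, and every pair is joined by at least one edge of G. Contracting each set to a single vertex therefore yields K_{5} as a minor, and since treewidth is minor-monotone, tw(G) ≥ tw(K_{5}) = 4. Hence tw(G) = 4 exactly.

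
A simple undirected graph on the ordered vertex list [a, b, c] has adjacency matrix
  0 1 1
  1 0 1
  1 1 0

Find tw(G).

A width-2 tree decomposition is:
Bags: B1 = {a, b, c}
Tree: (single bag)
A single bag containing all 3 vertices is trivially a valid decomposition of width 2. For the lower bound, the 3 vertices {a, b, c} are pairwise adjacent, and any tree decomposition puts a clique entirely inside one bag — forcing width ≥ 2. The upper and lower bounds meet at 2, so that is the treewidth.

2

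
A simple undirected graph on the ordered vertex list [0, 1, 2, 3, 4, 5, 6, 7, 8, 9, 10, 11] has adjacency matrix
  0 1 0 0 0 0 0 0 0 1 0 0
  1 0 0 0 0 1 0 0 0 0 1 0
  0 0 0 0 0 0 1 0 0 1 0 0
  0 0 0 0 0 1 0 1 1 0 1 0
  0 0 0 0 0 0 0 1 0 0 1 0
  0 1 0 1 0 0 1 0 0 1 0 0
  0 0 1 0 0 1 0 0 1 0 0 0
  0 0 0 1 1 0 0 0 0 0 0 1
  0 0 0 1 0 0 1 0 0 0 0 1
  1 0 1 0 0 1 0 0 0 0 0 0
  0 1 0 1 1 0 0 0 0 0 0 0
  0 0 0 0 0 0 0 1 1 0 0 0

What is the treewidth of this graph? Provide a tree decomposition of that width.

The largest bag has 4 vertices, giving width 3; this decomposition certifies tw(G) ≤ 3. For the lower bound: the 4 vertex sets {4,7,11}, {10}, {3}, {1,5,6,8} are disjoint, each induces a connected subgraph, and every pair is joined by at least one edge of G. Contracting each set to a single vertex therefore yields K_{4} as a minor, and since treewidth is minor-monotone, tw(G) ≥ tw(K_{4}) = 3. The upper and lower bounds meet at 3, so that is the treewidth.

Treewidth 3.
One such decomposition:
Bags: B1 = {4, 7, 10, 11}  B2 = {3, 7, 10, 11}  B3 = {3, 8, 10, 11}  B4 = {1, 3, 8, 10}  B5 = {1, 3, 5, 8}  B6 = {1, 5, 6, 8}  B7 = {0, 1, 5, 6}  B8 = {0, 5, 6, 9}  B9 = {0, 2, 6, 9}
Tree: B1–B2, B2–B3, B3–B4, B4–B5, B5–B6, B6–B7, B7–B8, B8–B9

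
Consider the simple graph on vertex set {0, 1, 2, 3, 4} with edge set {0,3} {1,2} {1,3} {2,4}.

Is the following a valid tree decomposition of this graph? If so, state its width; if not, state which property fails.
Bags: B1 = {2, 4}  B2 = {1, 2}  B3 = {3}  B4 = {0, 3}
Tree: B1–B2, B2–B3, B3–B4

A tree decomposition must satisfy three properties: every vertex lies in some bag; for every edge, both endpoints lie together in some bag; and for every vertex, the bags containing it form a connected subtree. Here edge (1,3) lies in no bag, so the decomposition is invalid.

No — edge (1,3) lies in no bag.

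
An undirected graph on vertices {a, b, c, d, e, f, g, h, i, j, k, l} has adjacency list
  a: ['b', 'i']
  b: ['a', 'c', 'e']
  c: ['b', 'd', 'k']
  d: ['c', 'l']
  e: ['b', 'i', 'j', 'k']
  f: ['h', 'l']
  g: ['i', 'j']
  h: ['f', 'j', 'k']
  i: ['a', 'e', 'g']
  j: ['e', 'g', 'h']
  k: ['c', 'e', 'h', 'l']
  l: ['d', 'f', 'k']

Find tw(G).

A width-3 tree decomposition is:
Bags: B1 = {c, d, f, l}  B2 = {c, f, k, l}  B3 = {c, f, h, k}  B4 = {b, c, h, k}  B5 = {b, e, h, k}  B6 = {b, e, h, j}  B7 = {a, b, e, j}  B8 = {a, e, i, j}  B9 = {a, g, i, j}
Tree: B1–B2, B2–B3, B3–B4, B4–B5, B5–B6, B6–B7, B7–B8, B8–B9
Every bag has size at most 4, so the width is 4 − 1 = 3 and tw(G) ≤ 3. For the lower bound: the 4 vertex sets {d,f,l}, {c}, {k}, {b,e,h,j} are disjoint, each induces a connected subgraph, and every pair is joined by at least one edge of G. Contracting each set to a single vertex therefore yields K_{4} as a minor, and since treewidth is minor-monotone, tw(G) ≥ tw(K_{4}) = 3. Therefore the treewidth is 3.

3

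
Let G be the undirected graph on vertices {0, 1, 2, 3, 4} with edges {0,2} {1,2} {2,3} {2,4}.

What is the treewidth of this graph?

A width-1 tree decomposition is:
Bags: B1 = {0, 2}  B2 = {2, 3}  B3 = {2, 4}  B4 = {1, 2}
Tree: B1–B2, B1–B3, B2–B4
Each bag holds 2 vertices, so the decomposition has width 1, which upper-bounds the treewidth. Any graph with an edge has treewidth ≥ 1, and G has the edge 0–2. Therefore the treewidth is 1.

1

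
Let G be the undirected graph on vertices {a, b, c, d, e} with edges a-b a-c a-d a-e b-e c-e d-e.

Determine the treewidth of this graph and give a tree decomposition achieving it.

Every bag has size at most 3, so the width is 3 − 1 = 2 and tw(G) ≤ 2. For the lower bound, the 3 vertices {a, d, e} are pairwise adjacent, and any tree decomposition puts a clique entirely inside one bag — forcing width ≥ 2. Therefore the treewidth is 2.

Treewidth 2.
Bags: B1 = {a, b, e}  B2 = {a, c, e}  B3 = {a, d, e}
Tree: B1–B2, B2–B3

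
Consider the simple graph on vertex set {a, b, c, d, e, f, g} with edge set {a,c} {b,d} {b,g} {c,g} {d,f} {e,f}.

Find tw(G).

1

A width-1 tree decomposition is:
Bags: B1 = {e, f}  B2 = {d, f}  B3 = {b, d}  B4 = {b, g}  B5 = {c, g}  B6 = {a, c}
Tree: B1–B2, B2–B3, B3–B4, B4–B5, B5–B6
Every bag has size at most 2, so the width is 2 − 1 = 1 and tw(G) ≤ 1. Any graph with an edge has treewidth ≥ 1, and G has the edge e–f. Combining the bounds, tw(G) = 1.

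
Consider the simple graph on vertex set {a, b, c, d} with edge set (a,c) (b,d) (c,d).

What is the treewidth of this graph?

A width-1 tree decomposition is:
Bags: B1 = {a, c}  B2 = {c, d}  B3 = {b, d}
Tree: B1–B2, B2–B3
The largest bag has 2 vertices, giving width 1; this decomposition certifies tw(G) ≤ 1. Since G has at least one edge (e.g. a–c), it is not an edgeless graph, so tw(G) ≥ 1. Hence tw(G) = 1 exactly.

1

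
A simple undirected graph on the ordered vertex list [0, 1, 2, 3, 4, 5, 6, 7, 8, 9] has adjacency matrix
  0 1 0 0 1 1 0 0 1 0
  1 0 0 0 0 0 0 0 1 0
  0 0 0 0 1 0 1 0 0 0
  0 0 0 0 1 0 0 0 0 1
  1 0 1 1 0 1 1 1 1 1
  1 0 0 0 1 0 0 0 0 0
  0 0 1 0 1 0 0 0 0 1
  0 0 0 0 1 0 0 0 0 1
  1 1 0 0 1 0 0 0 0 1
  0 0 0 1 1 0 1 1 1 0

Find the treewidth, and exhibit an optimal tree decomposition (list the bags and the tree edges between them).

Treewidth 2.
One optimal decomposition is:
Bags: B1 = {2, 4, 6}  B2 = {4, 6, 9}  B3 = {4, 8, 9}  B4 = {0, 4, 8}  B5 = {3, 4, 9}  B6 = {4, 7, 9}  B7 = {0, 1, 8}  B8 = {0, 4, 5}
Tree: B1–B2, B2–B3, B3–B4, B3–B5, B5–B6, B4–B7, B4–B8

Every bag has size at most 3, so the width is 3 − 1 = 2 and tw(G) ≤ 2. For the lower bound, the 3 vertices {0, 1, 8} are pairwise adjacent, and any tree decomposition puts a clique entirely inside one bag — forcing width ≥ 2. Therefore the treewidth is 2.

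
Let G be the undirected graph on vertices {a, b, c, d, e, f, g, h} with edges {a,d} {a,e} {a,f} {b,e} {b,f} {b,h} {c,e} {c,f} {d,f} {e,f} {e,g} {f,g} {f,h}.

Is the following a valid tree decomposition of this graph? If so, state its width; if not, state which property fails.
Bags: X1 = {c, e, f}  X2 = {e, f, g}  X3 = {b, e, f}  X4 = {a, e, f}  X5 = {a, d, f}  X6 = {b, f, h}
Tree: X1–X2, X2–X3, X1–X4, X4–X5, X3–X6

Yes; width 2.

Vertex coverage: the bags together contain {a, b, c, d, e, f, g, h}, the full vertex set. Edge coverage: each edge of G has both endpoints in at least one bag. Running intersection: for every vertex, the bags containing it form a connected subtree. All three properties hold, so this is a valid tree decomposition of width max|bag| − 1 = 2, and hence tw(G) ≤ 2.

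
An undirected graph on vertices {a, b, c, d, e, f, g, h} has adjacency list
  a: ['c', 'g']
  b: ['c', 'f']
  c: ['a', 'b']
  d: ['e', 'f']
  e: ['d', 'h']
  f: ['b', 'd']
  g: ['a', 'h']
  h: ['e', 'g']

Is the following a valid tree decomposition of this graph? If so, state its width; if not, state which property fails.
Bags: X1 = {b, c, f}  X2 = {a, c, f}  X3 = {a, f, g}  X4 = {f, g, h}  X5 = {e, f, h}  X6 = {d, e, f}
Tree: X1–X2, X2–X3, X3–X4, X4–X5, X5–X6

Checking the three conditions: (i) the bags cover all of {a, b, c, d, e, f, g, h}; (ii) for each edge, some bag contains both endpoints; (iii) the bags containing any fixed vertex form a subtree. All hold, so the decomposition is valid with width 3 − 1 = 2.

Yes; width 2.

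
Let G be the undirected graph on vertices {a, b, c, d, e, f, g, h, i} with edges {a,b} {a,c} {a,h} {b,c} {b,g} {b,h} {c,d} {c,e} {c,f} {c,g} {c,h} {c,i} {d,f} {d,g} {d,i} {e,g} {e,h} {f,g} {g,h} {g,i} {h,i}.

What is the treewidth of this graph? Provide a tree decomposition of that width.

Each bag holds 4 vertices, so the decomposition has width 3, which upper-bounds the treewidth. For the lower bound, the 4 vertices {c, d, f, g} are pairwise adjacent, and any tree decomposition puts a clique entirely inside one bag — forcing width ≥ 3. The upper and lower bounds meet at 3, so that is the treewidth.

Treewidth 3.
One optimal decomposition is:
Bags: B1 = {c, g, h, i}  B2 = {c, d, g, i}  B3 = {c, e, g, h}  B4 = {c, d, f, g}  B5 = {b, c, g, h}  B6 = {a, b, c, h}
Tree: B1–B2, B1–B3, B2–B4, B3–B5, B5–B6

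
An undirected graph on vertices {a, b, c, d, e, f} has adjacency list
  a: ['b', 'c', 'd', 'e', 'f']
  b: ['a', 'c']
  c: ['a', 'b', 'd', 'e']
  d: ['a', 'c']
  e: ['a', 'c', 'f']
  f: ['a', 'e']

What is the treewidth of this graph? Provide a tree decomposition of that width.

Each bag holds 3 vertices, so the decomposition has width 2, which upper-bounds the treewidth. On the other hand G contains the 3-clique {a, c, d}. A clique must lie in a single bag of any decomposition, so no decomposition can have width below 2. The upper and lower bounds meet at 2, so that is the treewidth.

Treewidth 2.
Bags: B1 = {a, b, c}  B2 = {a, c, d}  B3 = {a, c, e}  B4 = {a, e, f}
Tree: B1–B2, B2–B3, B3–B4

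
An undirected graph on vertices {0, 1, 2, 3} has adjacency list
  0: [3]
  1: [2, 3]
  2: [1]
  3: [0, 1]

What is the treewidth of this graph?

1

A width-1 tree decomposition is:
Bags: B1 = {0, 3}  B2 = {1, 3}  B3 = {1, 2}
Tree: B1–B2, B2–B3
Each bag holds 2 vertices, so the decomposition has width 1, which upper-bounds the treewidth. Since G has at least one edge (e.g. 0–3), it is not an edgeless graph, so tw(G) ≥ 1. The upper and lower bounds meet at 1, so that is the treewidth.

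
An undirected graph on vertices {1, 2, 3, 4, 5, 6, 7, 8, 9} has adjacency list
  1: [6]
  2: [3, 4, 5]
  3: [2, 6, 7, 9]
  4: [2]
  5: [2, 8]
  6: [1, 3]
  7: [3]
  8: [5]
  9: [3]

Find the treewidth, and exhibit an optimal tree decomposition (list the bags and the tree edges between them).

Every bag has size at most 2, so the width is 2 − 1 = 1 and tw(G) ≤ 1. Any graph with an edge has treewidth ≥ 1, and G has the edge 2–3. Combining the bounds, tw(G) = 1.

Treewidth 1.
Bags: B1 = {2, 3}  B2 = {2, 5}  B3 = {2, 4}  B4 = {3, 6}  B5 = {5, 8}  B6 = {1, 6}  B7 = {3, 9}  B8 = {3, 7}
Tree: B1–B2, B2–B3, B1–B4, B2–B5, B4–B6, B4–B7, B4–B8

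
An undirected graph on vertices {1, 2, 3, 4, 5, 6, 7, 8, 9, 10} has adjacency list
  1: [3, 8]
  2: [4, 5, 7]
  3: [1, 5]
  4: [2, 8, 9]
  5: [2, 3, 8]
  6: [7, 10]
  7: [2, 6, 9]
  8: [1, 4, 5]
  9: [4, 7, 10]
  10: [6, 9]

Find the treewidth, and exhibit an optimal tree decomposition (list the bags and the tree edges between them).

Treewidth 2.
One optimal decomposition is:
Bags: B1 = {1, 3, 5}  B2 = {1, 5, 8}  B3 = {2, 5, 8}  B4 = {2, 4, 8}  B5 = {2, 4, 7}  B6 = {4, 7, 9}  B7 = {6, 7, 9}  B8 = {6, 9, 10}
Tree: B1–B2, B2–B3, B3–B4, B4–B5, B5–B6, B6–B7, B7–B8

The largest bag has 3 vertices, giving width 2; this decomposition certifies tw(G) ≤ 2. The edges 3–1–8–5–3 form a cycle, so G is not a tree and its treewidth is at least 2. Combining the bounds, tw(G) = 2.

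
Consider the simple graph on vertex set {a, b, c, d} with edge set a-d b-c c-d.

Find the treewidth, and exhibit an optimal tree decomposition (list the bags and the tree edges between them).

The largest bag has 2 vertices, giving width 1; this decomposition certifies tw(G) ≤ 1. G has an edge, so its treewidth is at least 1. The upper and lower bounds meet at 1, so that is the treewidth.

Treewidth 1.
Bags: B1 = {b, c}  B2 = {c, d}  B3 = {a, d}
Tree: B1–B2, B2–B3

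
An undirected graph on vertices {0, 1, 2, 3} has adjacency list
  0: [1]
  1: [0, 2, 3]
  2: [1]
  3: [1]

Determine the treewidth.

A width-1 tree decomposition is:
Bags: B1 = {0, 1}  B2 = {1, 2}  B3 = {1, 3}
Tree: B1–B2, B1–B3
Each bag holds 2 vertices, so the decomposition has width 1, which upper-bounds the treewidth. G has an edge, so its treewidth is at least 1. Hence tw(G) = 1 exactly.

1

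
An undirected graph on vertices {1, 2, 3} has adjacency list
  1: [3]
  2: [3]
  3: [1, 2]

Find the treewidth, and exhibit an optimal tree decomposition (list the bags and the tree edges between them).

Treewidth 1.
Bags: B1 = {2, 3}  B2 = {1, 3}
Tree: B1–B2

The largest bag has 2 vertices, giving width 1; this decomposition certifies tw(G) ≤ 1. Any graph with an edge has treewidth ≥ 1, and G has the edge 3–2. Therefore the treewidth is 1.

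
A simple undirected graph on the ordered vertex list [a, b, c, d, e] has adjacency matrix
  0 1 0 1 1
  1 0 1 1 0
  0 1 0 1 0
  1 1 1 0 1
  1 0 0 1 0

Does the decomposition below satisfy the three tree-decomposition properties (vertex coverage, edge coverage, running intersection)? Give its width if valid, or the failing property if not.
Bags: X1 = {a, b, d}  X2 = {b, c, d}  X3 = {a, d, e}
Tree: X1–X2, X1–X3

Yes; width 2.

Checking the three conditions: (i) the bags cover all of {a, b, c, d, e}; (ii) for each edge, some bag contains both endpoints; (iii) the bags containing any fixed vertex form a subtree. All hold, so the decomposition is valid with width 3 − 1 = 2.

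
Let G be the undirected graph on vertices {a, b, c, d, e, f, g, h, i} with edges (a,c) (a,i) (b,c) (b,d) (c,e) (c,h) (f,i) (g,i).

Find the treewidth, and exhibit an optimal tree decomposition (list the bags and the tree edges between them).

Each bag holds 2 vertices, so the decomposition has width 1, which upper-bounds the treewidth. Since G has at least one edge (e.g. a–i), it is not an edgeless graph, so tw(G) ≥ 1. Combining the bounds, tw(G) = 1.

Treewidth 1.
Bags: B1 = {a, i}  B2 = {a, c}  B3 = {c, h}  B4 = {c, e}  B5 = {f, i}  B6 = {b, c}  B7 = {g, i}  B8 = {b, d}
Tree: B1–B2, B2–B3, B3–B4, B1–B5, B4–B6, B5–B7, B6–B8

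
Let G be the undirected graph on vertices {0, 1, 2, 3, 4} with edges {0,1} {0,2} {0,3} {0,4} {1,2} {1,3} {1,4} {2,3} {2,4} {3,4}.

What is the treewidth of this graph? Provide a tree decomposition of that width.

A single bag containing all 5 vertices is trivially a valid decomposition of width 4. Conversely, {0, 1, 2, 3, 4} is a clique of size 5, and the vertices of any clique must share a bag in every tree decomposition; so some bag has ≥ 5 vertices and tw(G) ≥ 4. Combining the bounds, tw(G) = 4.

Treewidth 4.
One such decomposition:
Bags: B1 = {0, 1, 2, 3, 4}
Tree: (single bag)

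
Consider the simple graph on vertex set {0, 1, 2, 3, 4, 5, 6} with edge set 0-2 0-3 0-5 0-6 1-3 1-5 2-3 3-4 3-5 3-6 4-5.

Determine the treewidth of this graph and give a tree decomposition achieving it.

Treewidth 2.
One such decomposition:
Bags: B1 = {0, 3, 5}  B2 = {3, 4, 5}  B3 = {1, 3, 5}  B4 = {0, 2, 3}  B5 = {0, 3, 6}
Tree: B1–B2, B1–B3, B1–B4, B1–B5

Every bag has size at most 3, so the width is 3 − 1 = 2 and tw(G) ≤ 2. Conversely, {0, 2, 3} is a clique of size 3, and the vertices of any clique must share a bag in every tree decomposition; so some bag has ≥ 3 vertices and tw(G) ≥ 2. Therefore the treewidth is 2.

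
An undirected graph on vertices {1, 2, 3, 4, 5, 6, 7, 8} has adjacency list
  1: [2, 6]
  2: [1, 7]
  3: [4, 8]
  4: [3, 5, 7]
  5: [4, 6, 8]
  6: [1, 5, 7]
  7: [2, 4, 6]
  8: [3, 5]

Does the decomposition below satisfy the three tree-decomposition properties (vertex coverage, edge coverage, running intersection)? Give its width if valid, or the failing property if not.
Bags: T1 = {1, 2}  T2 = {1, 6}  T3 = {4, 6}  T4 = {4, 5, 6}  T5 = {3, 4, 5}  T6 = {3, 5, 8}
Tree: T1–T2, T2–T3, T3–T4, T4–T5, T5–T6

A tree decomposition must satisfy three properties: every vertex lies in some bag; for every edge, both endpoints lie together in some bag; and for every vertex, the bags containing it form a connected subtree. Here vertex 7 appears in no bag, so the decomposition is invalid.

No — vertex 7 appears in no bag.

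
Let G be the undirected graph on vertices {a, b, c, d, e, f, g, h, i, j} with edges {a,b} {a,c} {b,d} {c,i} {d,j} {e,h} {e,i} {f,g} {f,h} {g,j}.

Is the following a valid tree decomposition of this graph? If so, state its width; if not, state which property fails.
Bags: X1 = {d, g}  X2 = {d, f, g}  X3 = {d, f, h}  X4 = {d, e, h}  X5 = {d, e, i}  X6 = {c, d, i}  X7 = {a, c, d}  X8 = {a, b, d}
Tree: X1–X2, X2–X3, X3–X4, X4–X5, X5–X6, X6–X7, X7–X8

No — vertex j appears in no bag.

A tree decomposition must satisfy three properties: every vertex lies in some bag; for every edge, both endpoints lie together in some bag; and for every vertex, the bags containing it form a connected subtree. Here vertex j appears in no bag, so the decomposition is invalid.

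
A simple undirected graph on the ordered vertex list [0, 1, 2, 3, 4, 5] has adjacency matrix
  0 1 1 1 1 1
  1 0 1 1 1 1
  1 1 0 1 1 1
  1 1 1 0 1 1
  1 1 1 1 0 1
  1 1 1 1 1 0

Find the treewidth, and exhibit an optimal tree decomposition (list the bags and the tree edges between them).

A single bag containing all 6 vertices is trivially a valid decomposition of width 5. Conversely, {0, 1, 2, 3, 4, 5} is a clique of size 6, and the vertices of any clique must share a bag in every tree decomposition; so some bag has ≥ 6 vertices and tw(G) ≥ 5. Hence tw(G) = 5 exactly.

Treewidth 5.
Bags: B1 = {0, 1, 2, 3, 4, 5}
Tree: (single bag)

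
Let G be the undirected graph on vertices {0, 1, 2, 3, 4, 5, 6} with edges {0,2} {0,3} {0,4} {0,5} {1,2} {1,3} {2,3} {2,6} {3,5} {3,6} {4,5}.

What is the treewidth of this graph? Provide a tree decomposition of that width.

The largest bag has 3 vertices, giving width 2; this decomposition certifies tw(G) ≤ 2. On the other hand G contains the 3-clique {0, 2, 3}. A clique must lie in a single bag of any decomposition, so no decomposition can have width below 2. Combining the bounds, tw(G) = 2.

Treewidth 2.
One such decomposition:
Bags: B1 = {0, 2, 3}  B2 = {1, 2, 3}  B3 = {0, 3, 5}  B4 = {2, 3, 6}  B5 = {0, 4, 5}
Tree: B1–B2, B1–B3, B1–B4, B3–B5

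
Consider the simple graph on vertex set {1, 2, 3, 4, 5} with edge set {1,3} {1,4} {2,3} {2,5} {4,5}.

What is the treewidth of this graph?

2

A width-2 tree decomposition is:
Bags: B1 = {1, 2, 3}  B2 = {1, 2, 5}  B3 = {1, 4, 5}
Tree: B1–B2, B2–B3
Each bag holds 3 vertices, so the decomposition has width 2, which upper-bounds the treewidth. For the lower bound, G contains the cycle 1–3–2–5–4–1, so G is not a forest; only forests have treewidth ≤ 1, hence tw(G) ≥ 2. Combining the bounds, tw(G) = 2.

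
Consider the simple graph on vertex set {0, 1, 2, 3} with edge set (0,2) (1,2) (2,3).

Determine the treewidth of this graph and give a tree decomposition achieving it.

Each bag holds 2 vertices, so the decomposition has width 1, which upper-bounds the treewidth. Since G has at least one edge (e.g. 3–2), it is not an edgeless graph, so tw(G) ≥ 1. The upper and lower bounds meet at 1, so that is the treewidth.

Treewidth 1.
Bags: B1 = {2, 3}  B2 = {0, 2}  B3 = {1, 2}
Tree: B1–B2, B2–B3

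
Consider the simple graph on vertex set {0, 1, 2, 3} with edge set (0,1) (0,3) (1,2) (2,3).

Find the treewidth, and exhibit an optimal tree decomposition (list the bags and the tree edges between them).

Treewidth 2.
One such decomposition:
Bags: B1 = {0, 1, 2}  B2 = {0, 2, 3}
Tree: B1–B2

Each bag holds 3 vertices, so the decomposition has width 2, which upper-bounds the treewidth. Since 0–1–2–3–0 is a cycle in G, G is not acyclic. Forests are exactly the graphs of treewidth ≤ 1, so tw(G) ≥ 2. The upper and lower bounds meet at 2, so that is the treewidth.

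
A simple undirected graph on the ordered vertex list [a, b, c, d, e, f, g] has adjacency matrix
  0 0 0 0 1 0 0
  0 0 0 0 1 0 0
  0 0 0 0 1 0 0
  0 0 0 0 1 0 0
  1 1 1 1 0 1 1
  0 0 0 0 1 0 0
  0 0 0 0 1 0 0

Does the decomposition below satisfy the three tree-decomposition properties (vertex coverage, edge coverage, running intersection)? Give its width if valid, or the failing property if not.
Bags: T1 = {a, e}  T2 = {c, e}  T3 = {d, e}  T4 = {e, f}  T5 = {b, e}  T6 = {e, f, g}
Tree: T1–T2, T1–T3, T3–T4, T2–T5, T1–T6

A tree decomposition must satisfy three properties: every vertex lies in some bag; for every edge, both endpoints lie together in some bag; and for every vertex, the bags containing it form a connected subtree. Here bags containing vertex f are not connected in the tree, so the decomposition is invalid.

No — bags containing vertex f are not connected in the tree.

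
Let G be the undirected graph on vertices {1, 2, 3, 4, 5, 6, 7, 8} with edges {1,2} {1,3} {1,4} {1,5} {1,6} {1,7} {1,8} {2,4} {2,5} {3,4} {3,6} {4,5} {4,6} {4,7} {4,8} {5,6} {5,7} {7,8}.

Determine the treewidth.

A width-3 tree decomposition is:
Bags: B1 = {1, 4, 5, 7}  B2 = {1, 2, 4, 5}  B3 = {1, 4, 5, 6}  B4 = {1, 3, 4, 6}  B5 = {1, 4, 7, 8}
Tree: B1–B2, B2–B3, B3–B4, B1–B5
Each bag holds 4 vertices, so the decomposition has width 3, which upper-bounds the treewidth. On the other hand G contains the 4-clique {1, 4, 7, 8}. A clique must lie in a single bag of any decomposition, so no decomposition can have width below 3. Combining the bounds, tw(G) = 3.

3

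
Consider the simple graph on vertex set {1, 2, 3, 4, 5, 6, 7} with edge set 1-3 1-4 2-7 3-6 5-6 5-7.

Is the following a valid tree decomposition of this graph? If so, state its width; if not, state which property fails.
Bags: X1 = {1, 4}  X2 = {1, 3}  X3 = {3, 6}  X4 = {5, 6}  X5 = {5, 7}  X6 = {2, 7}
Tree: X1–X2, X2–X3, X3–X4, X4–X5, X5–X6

Yes; width 1.

Checking the three conditions: (i) the bags cover all of {1, 2, 3, 4, 5, 6, 7}; (ii) for each edge, some bag contains both endpoints; (iii) the bags containing any fixed vertex form a subtree. All hold, so the decomposition is valid with width 2 − 1 = 1.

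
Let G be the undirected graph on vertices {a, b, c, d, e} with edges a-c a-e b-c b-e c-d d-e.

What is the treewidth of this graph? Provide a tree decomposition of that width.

Treewidth 2.
Bags: B1 = {c, d, e}  B2 = {a, c, e}  B3 = {b, c, e}
Tree: B1–B2, B2–B3

The largest bag has 3 vertices, giving width 2; this decomposition certifies tw(G) ≤ 2. The edges d–c–a–e–d form a cycle, so G is not a tree and its treewidth is at least 2. Combining the bounds, tw(G) = 2.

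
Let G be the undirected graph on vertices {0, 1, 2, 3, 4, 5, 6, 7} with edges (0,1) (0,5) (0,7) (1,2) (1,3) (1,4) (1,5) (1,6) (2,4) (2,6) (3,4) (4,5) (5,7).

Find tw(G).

2

A width-2 tree decomposition is:
Bags: B1 = {1, 4, 5}  B2 = {0, 1, 5}  B3 = {1, 2, 4}  B4 = {1, 2, 6}  B5 = {1, 3, 4}  B6 = {0, 5, 7}
Tree: B1–B2, B1–B3, B3–B4, B1–B5, B2–B6
The largest bag has 3 vertices, giving width 2; this decomposition certifies tw(G) ≤ 2. Conversely, {0, 1, 5} is a clique of size 3, and the vertices of any clique must share a bag in every tree decomposition; so some bag has ≥ 3 vertices and tw(G) ≥ 2. The upper and lower bounds meet at 2, so that is the treewidth.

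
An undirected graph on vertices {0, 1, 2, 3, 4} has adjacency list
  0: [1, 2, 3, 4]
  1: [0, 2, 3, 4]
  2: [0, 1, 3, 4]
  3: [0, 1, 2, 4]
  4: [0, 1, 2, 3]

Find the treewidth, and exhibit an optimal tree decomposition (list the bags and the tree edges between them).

Treewidth 4.
Bags: B1 = {0, 1, 2, 3, 4}
Tree: (single bag)

With just one bag of size 5, the width is 5 − 1 = 4, so tw(G) ≤ 4. For the lower bound, the 5 vertices {0, 1, 2, 3, 4} are pairwise adjacent, and any tree decomposition puts a clique entirely inside one bag — forcing width ≥ 4. The upper and lower bounds meet at 4, so that is the treewidth.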